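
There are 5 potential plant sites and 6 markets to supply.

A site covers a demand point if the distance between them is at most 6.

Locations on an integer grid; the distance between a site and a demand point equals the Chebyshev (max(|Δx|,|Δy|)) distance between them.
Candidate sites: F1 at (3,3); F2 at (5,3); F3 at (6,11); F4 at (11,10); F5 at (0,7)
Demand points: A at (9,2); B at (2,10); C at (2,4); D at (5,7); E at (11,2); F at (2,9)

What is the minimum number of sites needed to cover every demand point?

2

Coverage sets (demand points within 6 of each site):
  F1: {A, C, D, F}
  F2: {A, C, D, E, F}
  F3: {B, D, F}
  F4: {D}
  F5: {B, C, D, F}
No single site covers all 6 demand points.
But {F2, F3} covers everything, so the minimum is 2.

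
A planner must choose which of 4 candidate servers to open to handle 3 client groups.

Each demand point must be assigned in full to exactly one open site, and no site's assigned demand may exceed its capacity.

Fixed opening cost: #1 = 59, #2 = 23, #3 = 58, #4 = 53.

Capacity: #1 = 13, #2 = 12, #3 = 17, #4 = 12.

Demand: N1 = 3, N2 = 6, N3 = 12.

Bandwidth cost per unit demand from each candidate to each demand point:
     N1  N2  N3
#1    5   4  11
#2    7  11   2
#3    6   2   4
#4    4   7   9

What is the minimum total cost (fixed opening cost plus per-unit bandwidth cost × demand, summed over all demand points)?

Open {#2, #3}; cheapest assignment that respects the capacities:
  #2 (cap 12, load 12): N3 — cost 12×2 = 24
  #3 (cap 17, load 9): N1, N2 — cost 3×6 + 6×2 = 30
  Shipping 54, fixed 81 → total 135.
  Any other capacity-feasible assignment to {#2, #3} ships for at least 54.
Compare {#1, #2}: its best feasible assignment gives total 145.
Compare {#2, #4}: its best feasible assignment gives total 154.
Every other set of open sites that can feasibly serve all demand totals ≥ 145 even under its best assignment. Minimum: 135.

135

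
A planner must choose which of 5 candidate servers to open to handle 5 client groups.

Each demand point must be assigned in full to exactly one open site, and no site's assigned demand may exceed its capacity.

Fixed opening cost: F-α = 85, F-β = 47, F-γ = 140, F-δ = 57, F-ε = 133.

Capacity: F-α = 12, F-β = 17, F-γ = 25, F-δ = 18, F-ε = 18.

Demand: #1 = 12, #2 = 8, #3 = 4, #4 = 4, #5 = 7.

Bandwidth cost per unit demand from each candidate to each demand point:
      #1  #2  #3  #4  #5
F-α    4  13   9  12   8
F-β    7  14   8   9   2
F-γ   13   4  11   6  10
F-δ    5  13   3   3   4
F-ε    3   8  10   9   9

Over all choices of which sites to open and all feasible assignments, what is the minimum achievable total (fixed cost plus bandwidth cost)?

Open {F-α, F-β, F-δ}; cheapest assignment that respects the capacities:
  F-α (cap 12, load 12): #1 — cost 12×4 = 48
  F-β (cap 17, load 7): #5 — cost 7×2 = 14
  F-δ (cap 18, load 16): #2, #3, #4 — cost 8×13 + 4×3 + 4×3 = 128
  Shipping 190, fixed 189 → total 379.
  Any other capacity-feasible assignment to {F-α, F-β, F-δ} ships for at least 190.
Compare {F-β, F-γ, F-δ}: its best feasible assignment gives total 386.
Compare {F-γ, F-δ}: its best feasible assignment gives total 395.
Every other set of open sites that can feasibly serve all demand totals ≥ 386 even under its best assignment. Minimum: 379.

379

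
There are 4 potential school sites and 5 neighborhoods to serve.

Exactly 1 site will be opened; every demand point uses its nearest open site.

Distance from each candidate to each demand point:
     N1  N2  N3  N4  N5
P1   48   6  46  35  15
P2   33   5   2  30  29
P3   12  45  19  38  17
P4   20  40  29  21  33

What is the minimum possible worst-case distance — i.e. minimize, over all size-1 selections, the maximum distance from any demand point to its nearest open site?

33

Open {P2}.
  Farthest demand point is N1 at distance 33 (to P2); all others are ≤ 33.
With {P4} the worst case is 40.
With {P3} the worst case is 45.
No size-1 selection achieves below 33.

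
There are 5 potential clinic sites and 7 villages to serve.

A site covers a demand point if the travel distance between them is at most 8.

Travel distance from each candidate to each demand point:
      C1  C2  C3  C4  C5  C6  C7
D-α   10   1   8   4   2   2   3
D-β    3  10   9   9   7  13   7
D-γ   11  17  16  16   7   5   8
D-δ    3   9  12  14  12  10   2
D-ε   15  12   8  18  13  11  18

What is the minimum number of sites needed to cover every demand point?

2

Coverage sets (demand points within 8 of each site):
  D-α: {C2, C3, C4, C5, C6, C7}
  D-β: {C1, C5, C7}
  D-γ: {C5, C6, C7}
  D-δ: {C1, C7}
  D-ε: {C3}
No single site covers all 7 demand points.
But {D-α, D-β} covers everything, so the minimum is 2.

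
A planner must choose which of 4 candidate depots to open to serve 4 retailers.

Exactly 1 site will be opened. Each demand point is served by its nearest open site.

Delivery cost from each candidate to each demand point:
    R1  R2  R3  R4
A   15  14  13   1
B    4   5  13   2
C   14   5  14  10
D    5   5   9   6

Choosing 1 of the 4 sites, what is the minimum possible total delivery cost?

Open {B}.
  R1→B 4, R2→B 5, R3→B 13, R4→B 2  ⇒ total 24.
Compare {D}: total 25.
Compare {A}: total 43.
No size-1 selection does better; minimum is 24.

24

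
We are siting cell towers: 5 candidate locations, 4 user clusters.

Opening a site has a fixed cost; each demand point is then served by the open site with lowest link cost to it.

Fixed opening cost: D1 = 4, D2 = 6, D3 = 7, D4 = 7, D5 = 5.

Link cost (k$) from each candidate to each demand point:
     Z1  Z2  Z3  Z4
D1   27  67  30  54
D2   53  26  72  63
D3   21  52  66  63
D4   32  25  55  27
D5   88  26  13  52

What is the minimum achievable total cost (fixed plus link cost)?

105

Open {D3, D4, D5}: assign each demand point to its cheapest open site.
  Z1→D3 21, Z2→D4 25, Z3→D5 13, Z4→D4 27
  link cost 86, fixed 19 → total 105.
Compare {D1, D4, D5}: link cost 92 + fixed 16 = 108.
Compare {D4, D5}: link cost 97 + fixed 12 = 109.
Compare {D1, D3, D4, D5}: link cost 86 + fixed 23 = 109.
All other subsets cost ≥ 108. Minimum total cost: 105.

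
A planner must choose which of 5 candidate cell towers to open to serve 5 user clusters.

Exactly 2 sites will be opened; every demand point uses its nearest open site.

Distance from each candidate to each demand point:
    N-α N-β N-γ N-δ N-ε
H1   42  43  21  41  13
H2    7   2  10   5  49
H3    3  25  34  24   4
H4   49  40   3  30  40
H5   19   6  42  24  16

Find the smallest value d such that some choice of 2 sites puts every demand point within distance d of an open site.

Open {H2, H3}.
  Farthest demand point is N-γ at distance 10 (to H2); all others are ≤ 10.
With {H1, H2} the worst case is 13.
With {H2, H5} the worst case is 16.
No size-2 selection achieves below 10.

10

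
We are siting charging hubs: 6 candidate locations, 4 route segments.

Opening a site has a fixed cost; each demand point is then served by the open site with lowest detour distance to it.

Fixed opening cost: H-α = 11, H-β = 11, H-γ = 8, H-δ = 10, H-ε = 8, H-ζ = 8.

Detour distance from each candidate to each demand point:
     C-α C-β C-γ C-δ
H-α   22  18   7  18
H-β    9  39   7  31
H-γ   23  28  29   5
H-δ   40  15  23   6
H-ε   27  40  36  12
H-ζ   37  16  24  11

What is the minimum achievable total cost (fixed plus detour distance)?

Open {H-β, H-δ}: assign each demand point to its cheapest open site.
  C-α→H-β 9, C-β→H-δ 15, C-γ→H-β 7, C-δ→H-δ 6
  detour distance 37, fixed 21 → total 58.
Compare {H-β, H-ζ}: detour distance 43 + fixed 19 = 62.
Compare {H-β, H-γ, H-ζ}: detour distance 37 + fixed 27 = 64.
Compare {H-β, H-γ, H-δ}: detour distance 36 + fixed 29 = 65.
All other subsets cost ≥ 62. Minimum total cost: 58.

58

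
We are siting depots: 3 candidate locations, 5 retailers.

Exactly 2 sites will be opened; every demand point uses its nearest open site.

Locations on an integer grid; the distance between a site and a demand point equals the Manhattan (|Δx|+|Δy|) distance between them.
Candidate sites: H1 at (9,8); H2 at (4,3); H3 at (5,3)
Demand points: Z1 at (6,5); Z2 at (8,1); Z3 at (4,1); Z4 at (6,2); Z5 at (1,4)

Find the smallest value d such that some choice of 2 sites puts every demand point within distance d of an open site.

Open {H1, H3}.
  Farthest demand point is Z2 at distance 5 (to H3); all others are ≤ 5.
With {H2, H3} the worst case is 5.
With {H1, H2} the worst case is 6.
No size-2 selection achieves below 5.

5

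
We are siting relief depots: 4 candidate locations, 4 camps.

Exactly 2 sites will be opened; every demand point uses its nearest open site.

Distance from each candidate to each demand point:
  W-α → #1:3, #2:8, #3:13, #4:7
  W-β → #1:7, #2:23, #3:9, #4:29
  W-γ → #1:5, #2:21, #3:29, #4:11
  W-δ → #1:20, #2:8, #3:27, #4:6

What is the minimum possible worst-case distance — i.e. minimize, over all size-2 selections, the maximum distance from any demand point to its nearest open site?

Open {W-α, W-β}.
  Farthest demand point is #3 at distance 9 (to W-β); all others are ≤ 9.
With {W-β, W-δ} the worst case is 9.
With {W-α, W-γ} the worst case is 13.
No size-2 selection achieves below 9.

9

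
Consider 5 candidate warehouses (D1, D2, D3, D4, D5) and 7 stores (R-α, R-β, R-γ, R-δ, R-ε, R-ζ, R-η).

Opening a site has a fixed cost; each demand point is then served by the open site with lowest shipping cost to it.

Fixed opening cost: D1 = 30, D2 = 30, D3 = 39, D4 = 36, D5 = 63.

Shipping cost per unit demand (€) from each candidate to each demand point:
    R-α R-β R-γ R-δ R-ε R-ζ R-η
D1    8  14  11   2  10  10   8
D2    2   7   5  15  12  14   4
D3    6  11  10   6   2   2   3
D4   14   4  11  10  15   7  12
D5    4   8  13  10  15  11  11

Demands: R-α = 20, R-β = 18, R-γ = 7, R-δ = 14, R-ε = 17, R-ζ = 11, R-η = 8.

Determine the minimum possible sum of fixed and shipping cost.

Open {D1, D2, D3, D4}: assign each demand point to its cheapest open site.
  R-α→D2 20×2=40, R-β→D4 18×4=72, R-γ→D2 7×5=35, R-δ→D1 14×2=28, R-ε→D3 17×2=34, R-ζ→D3 11×2=22, R-η→D3 8×3=24
  shipping cost 255, fixed 135 → total 390.
Compare {D1, D2, D3}: shipping cost 309 + fixed 99 = 408.
Compare {D2, D3, D4}: shipping cost 311 + fixed 105 = 416.
Compare {D2, D3}: shipping cost 365 + fixed 69 = 434.
All other subsets cost ≥ 408. Minimum total cost: 390.

390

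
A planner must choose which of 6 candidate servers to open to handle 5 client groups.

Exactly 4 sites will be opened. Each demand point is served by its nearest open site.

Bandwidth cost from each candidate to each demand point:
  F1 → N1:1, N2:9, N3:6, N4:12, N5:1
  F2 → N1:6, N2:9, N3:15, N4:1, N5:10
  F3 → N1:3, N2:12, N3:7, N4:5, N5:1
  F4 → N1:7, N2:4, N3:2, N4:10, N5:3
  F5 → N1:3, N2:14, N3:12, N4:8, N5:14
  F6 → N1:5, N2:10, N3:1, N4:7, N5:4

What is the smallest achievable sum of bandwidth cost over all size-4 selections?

8

Open {F1, F2, F4, F6}.
  N1→F1 1, N2→F4 4, N3→F6 1, N4→F2 1, N5→F1 1  ⇒ total 8.
Compare {F1, F2, F3, F4}: total 9.
Compare {F1, F2, F4, F5}: total 9.
No size-4 selection does better; minimum is 8.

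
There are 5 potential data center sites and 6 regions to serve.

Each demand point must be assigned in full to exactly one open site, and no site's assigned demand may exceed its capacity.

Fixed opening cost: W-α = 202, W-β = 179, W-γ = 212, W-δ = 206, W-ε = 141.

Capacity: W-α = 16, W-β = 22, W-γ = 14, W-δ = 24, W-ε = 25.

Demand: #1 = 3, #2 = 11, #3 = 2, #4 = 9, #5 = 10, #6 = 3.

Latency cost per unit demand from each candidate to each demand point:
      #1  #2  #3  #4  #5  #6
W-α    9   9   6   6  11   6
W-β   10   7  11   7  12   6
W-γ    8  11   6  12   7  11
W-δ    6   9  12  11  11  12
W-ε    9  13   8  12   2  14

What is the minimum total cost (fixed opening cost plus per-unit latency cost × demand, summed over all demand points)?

565

Open {W-β, W-ε}; cheapest assignment that respects the capacities:
  W-β (cap 22, load 20): #2, #4 — cost 11×7 + 9×7 = 140
  W-ε (cap 25, load 18): #1, #3, #5, #6 — cost 3×9 + 2×8 + 10×2 + 3×14 = 105
  Shipping 245, fixed 320 → total 565.
  Any other capacity-feasible assignment to {W-β, W-ε} ships for at least 245.
Compare {W-α, W-ε}: its best feasible assignment gives total 617.
Compare {W-δ, W-ε}: its best feasible assignment gives total 641.
Every other set of open sites that can feasibly serve all demand totals ≥ 617 even under its best assignment. Minimum: 565.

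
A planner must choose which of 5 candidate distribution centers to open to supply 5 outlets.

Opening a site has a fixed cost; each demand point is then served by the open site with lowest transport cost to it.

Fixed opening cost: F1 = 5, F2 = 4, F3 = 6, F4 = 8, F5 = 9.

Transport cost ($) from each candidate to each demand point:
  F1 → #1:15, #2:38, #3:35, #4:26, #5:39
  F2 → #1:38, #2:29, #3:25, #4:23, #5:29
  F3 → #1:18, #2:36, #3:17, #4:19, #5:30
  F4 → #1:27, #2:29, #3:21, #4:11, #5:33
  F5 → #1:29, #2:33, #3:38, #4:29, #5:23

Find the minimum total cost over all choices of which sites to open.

Open {F3, F4}: assign each demand point to its cheapest open site.
  #1→F3 18, #2→F4 29, #3→F3 17, #4→F4 11, #5→F3 30
  transport cost 105, fixed 14 → total 119.
Compare {F1, F3, F4}: transport cost 102 + fixed 19 = 121.
Compare {F1, F4, F5}: transport cost 99 + fixed 22 = 121.
Compare {F3, F4, F5}: transport cost 98 + fixed 23 = 121.
All other subsets cost ≥ 121. Minimum total cost: 119.

119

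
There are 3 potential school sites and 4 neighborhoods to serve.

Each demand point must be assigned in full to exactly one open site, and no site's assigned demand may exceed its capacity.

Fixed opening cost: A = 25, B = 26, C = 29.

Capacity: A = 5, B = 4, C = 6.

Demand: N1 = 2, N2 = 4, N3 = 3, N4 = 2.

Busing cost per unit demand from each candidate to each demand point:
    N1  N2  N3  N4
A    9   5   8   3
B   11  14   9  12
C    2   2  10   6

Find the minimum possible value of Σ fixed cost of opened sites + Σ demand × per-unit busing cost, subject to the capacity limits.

Open {A, C}; cheapest assignment that respects the capacities:
  A (cap 5, load 5): N3, N4 — cost 3×8 + 2×3 = 30
  C (cap 6, load 6): N1, N2 — cost 2×2 + 4×2 = 12
  Shipping 42, fixed 54 → total 96.
  Any other capacity-feasible assignment to {A, C} ships for at least 42.
Compare {A, B, C}: its best feasible assignment gives total 122.
Every other set of open sites that can feasibly serve all demand totals ≥ 122 even under its best assignment. Minimum: 96.

96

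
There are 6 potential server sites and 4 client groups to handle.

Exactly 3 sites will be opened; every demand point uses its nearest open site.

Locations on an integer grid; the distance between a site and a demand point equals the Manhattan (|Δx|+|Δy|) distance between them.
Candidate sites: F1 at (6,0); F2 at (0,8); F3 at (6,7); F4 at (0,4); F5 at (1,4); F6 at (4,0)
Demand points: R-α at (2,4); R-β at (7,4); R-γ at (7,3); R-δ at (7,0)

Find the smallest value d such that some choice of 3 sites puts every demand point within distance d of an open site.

4

Open {F1, F3, F4}.
  Farthest demand point is R-β at distance 4 (to F3); all others are ≤ 4.
With {F1, F3, F5} the worst case is 4.
With {F1, F2, F4} the worst case is 5.
No size-3 selection achieves below 4.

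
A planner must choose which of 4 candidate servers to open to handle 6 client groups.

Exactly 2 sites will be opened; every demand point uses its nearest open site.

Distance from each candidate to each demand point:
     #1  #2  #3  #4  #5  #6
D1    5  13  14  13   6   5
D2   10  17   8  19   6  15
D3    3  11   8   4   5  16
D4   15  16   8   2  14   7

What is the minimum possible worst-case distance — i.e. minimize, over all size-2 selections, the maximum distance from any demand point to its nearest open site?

11

Open {D1, D3}.
  Farthest demand point is #2 at distance 11 (to D3); all others are ≤ 11.
With {D3, D4} the worst case is 11.
With {D1, D2} the worst case is 13.
No size-2 selection achieves below 11.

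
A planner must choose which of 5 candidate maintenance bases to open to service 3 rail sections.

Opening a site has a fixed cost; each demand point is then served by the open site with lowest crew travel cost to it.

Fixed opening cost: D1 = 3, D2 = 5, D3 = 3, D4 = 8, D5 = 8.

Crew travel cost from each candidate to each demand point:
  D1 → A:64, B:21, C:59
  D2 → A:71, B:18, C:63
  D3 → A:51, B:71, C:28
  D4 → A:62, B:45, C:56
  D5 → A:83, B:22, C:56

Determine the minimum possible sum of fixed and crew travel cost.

Open {D2, D3}: assign each demand point to its cheapest open site.
  A→D3 51, B→D2 18, C→D3 28
  crew travel cost 97, fixed 8 → total 105.
Compare {D1, D3}: crew travel cost 100 + fixed 6 = 106.
Compare {D1, D2, D3}: crew travel cost 97 + fixed 11 = 108.
Compare {D3, D5}: crew travel cost 101 + fixed 11 = 112.
All other subsets cost ≥ 106. Minimum total cost: 105.

105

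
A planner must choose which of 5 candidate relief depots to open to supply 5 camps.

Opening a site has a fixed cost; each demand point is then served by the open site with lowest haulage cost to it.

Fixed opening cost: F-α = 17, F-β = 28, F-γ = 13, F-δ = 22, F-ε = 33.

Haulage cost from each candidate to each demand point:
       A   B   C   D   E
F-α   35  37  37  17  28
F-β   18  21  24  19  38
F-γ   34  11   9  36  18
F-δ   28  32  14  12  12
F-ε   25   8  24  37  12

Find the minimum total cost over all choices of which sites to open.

Open {F-γ, F-δ}: assign each demand point to its cheapest open site.
  A→F-δ 28, B→F-γ 11, C→F-γ 9, D→F-δ 12, E→F-δ 12
  haulage cost 72, fixed 35 → total 107.
Compare {F-β, F-γ}: haulage cost 75 + fixed 41 = 116.
Compare {F-α, F-γ}: haulage cost 89 + fixed 30 = 119.
Compare {F-δ}: haulage cost 98 + fixed 22 = 120.
All other subsets cost ≥ 116. Minimum total cost: 107.

107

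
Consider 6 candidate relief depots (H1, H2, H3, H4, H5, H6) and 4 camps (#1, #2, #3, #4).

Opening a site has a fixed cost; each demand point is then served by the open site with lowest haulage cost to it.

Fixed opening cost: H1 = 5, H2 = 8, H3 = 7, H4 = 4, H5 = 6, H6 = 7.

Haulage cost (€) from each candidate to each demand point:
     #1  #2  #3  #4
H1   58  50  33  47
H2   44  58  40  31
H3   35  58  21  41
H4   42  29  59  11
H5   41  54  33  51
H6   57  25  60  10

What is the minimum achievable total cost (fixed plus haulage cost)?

105

Open {H3, H6}: assign each demand point to its cheapest open site.
  #1→H3 35, #2→H6 25, #3→H3 21, #4→H6 10
  haulage cost 91, fixed 14 → total 105.
Compare {H3, H4}: haulage cost 96 + fixed 11 = 107.
Compare {H3, H4, H6}: haulage cost 91 + fixed 18 = 109.
Compare {H1, H3, H6}: haulage cost 91 + fixed 19 = 110.
All other subsets cost ≥ 107. Minimum total cost: 105.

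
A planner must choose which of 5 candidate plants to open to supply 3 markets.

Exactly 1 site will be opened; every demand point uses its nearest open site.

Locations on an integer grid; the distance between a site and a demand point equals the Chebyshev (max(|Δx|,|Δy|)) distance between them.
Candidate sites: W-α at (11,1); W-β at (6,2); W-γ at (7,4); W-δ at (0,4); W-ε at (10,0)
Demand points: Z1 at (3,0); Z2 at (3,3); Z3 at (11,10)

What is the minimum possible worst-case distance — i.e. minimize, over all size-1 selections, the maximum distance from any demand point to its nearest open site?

6

Open {W-γ}.
  Farthest demand point is Z3 at distance 6 (to W-γ); all others are ≤ 6.
With {W-β} the worst case is 8.
With {W-α} the worst case is 9.
No size-1 selection achieves below 6.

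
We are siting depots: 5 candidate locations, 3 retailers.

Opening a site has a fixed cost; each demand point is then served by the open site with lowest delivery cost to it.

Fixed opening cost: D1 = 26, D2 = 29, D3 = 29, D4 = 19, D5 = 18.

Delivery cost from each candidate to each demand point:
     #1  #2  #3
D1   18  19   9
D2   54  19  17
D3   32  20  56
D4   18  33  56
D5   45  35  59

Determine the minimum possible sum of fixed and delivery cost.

Open {D1}: assign each demand point to its cheapest open site.
  #1→D1 18, #2→D1 19, #3→D1 9
  delivery cost 46, fixed 26 → total 72.
Compare {D1, D5}: delivery cost 46 + fixed 44 = 90.
Compare {D1, D4}: delivery cost 46 + fixed 45 = 91.
Compare {D1, D2}: delivery cost 46 + fixed 55 = 101.
All other subsets cost ≥ 90. Minimum total cost: 72.

72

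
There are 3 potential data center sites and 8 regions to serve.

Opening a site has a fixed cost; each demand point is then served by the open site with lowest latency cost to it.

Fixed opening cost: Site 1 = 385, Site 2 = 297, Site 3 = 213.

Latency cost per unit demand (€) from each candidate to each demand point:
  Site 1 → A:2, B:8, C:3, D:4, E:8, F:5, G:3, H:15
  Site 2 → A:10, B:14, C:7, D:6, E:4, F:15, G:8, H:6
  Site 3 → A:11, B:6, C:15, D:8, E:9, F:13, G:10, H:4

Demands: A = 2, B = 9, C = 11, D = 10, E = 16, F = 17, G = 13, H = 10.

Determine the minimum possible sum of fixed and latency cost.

936

Open {Site 1}: assign each demand point to its cheapest open site.
  A→Site 1 2×2=4, B→Site 1 9×8=72, C→Site 1 11×3=33, D→Site 1 10×4=40, E→Site 1 16×8=128, F→Site 1 17×5=85, G→Site 1 13×3=39, H→Site 1 10×15=150
  latency cost 551, fixed 385 → total 936.
Compare {Site 1, Site 3}: latency cost 423 + fixed 598 = 1021.
Compare {Site 2}: latency cost 766 + fixed 297 = 1063.
Compare {Site 3}: latency cost 856 + fixed 213 = 1069.
All other subsets cost ≥ 1021. Minimum total cost: 936.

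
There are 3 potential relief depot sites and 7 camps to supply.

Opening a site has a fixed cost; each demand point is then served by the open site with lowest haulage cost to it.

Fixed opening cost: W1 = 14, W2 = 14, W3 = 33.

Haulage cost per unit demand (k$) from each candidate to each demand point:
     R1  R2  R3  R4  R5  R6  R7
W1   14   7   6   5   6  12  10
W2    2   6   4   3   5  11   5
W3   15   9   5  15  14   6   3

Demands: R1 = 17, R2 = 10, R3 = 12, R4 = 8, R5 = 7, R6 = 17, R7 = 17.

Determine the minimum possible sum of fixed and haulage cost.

Open {W2, W3}: assign each demand point to its cheapest open site.
  R1→W2 17×2=34, R2→W2 10×6=60, R3→W2 12×4=48, R4→W2 8×3=24, R5→W2 7×5=35, R6→W3 17×6=102, R7→W3 17×3=51
  haulage cost 354, fixed 47 → total 401.
Compare {W1, W2, W3}: haulage cost 354 + fixed 61 = 415.
Compare {W2}: haulage cost 473 + fixed 14 = 487.
Compare {W1, W2}: haulage cost 473 + fixed 28 = 501.
All other subsets cost ≥ 415. Minimum total cost: 401.

401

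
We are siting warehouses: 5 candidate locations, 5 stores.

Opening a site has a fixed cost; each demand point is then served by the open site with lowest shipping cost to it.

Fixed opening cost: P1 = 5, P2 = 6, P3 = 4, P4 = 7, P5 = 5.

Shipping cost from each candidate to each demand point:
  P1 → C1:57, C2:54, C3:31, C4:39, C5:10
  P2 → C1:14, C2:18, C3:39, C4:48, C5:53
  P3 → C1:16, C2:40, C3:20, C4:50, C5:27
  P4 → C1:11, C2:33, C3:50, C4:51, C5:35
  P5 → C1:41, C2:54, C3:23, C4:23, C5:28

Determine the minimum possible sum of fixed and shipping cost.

104

Open {P1, P2, P5}: assign each demand point to its cheapest open site.
  C1→P2 14, C2→P2 18, C3→P5 23, C4→P5 23, C5→P1 10
  shipping cost 88, fixed 16 → total 104.
Compare {P1, P2, P3, P5}: shipping cost 85 + fixed 20 = 105.
Compare {P1, P2, P4, P5}: shipping cost 85 + fixed 23 = 108.
Compare {P1, P2, P3, P4, P5}: shipping cost 82 + fixed 27 = 109.
All other subsets cost ≥ 105. Minimum total cost: 104.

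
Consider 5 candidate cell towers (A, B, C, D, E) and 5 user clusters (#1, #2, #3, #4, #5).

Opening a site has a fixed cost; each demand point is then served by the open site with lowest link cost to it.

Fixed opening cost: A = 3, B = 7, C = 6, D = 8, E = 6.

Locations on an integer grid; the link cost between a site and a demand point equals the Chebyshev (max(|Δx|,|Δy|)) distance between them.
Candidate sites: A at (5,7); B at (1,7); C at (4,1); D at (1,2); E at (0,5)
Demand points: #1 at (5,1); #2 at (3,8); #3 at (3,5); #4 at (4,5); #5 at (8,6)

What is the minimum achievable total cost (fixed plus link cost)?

18

Open {A}: assign each demand point to its cheapest open site.
  #1→A 6, #2→A 2, #3→A 2, #4→A 2, #5→A 3
  link cost 15, fixed 3 → total 18.
Compare {A, C}: link cost 10 + fixed 9 = 19.
Compare {A, E}: link cost 14 + fixed 9 = 23.
Compare {A, D}: link cost 13 + fixed 11 = 24.
All other subsets cost ≥ 19. Minimum total cost: 18.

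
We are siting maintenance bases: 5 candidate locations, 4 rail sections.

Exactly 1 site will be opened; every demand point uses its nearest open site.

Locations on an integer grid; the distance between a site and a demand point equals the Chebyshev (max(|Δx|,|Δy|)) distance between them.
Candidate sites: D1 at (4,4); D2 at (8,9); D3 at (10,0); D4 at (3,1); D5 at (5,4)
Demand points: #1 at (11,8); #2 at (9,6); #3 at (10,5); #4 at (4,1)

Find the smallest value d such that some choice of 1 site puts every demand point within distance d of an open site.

6

Open {D5}.
  Farthest demand point is #1 at distance 6 (to D5); all others are ≤ 6.
With {D1} the worst case is 7.
With {D2} the worst case is 8.
No size-1 selection achieves below 6.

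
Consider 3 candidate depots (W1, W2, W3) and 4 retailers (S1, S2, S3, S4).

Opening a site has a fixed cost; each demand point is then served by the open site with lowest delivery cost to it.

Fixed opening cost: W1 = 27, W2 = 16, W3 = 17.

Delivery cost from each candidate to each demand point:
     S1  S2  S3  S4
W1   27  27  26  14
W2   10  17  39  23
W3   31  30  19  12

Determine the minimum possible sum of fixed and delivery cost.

Open {W2, W3}: assign each demand point to its cheapest open site.
  S1→W2 10, S2→W2 17, S3→W3 19, S4→W3 12
  delivery cost 58, fixed 33 → total 91.
Compare {W2}: delivery cost 89 + fixed 16 = 105.
Compare {W3}: delivery cost 92 + fixed 17 = 109.
Compare {W1, W2}: delivery cost 67 + fixed 43 = 110.
All other subsets cost ≥ 105. Minimum total cost: 91.

91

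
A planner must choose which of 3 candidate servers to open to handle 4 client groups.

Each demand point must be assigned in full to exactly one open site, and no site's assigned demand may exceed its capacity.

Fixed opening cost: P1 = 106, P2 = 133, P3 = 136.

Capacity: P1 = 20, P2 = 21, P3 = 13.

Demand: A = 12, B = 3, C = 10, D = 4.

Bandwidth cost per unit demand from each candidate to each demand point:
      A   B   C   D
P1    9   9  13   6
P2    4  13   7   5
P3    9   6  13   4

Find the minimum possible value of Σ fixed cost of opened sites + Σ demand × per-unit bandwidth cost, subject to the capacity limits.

464

Open {P1, P2}; cheapest assignment that respects the capacities:
  P1 (cap 20, load 13): B, C — cost 3×9 + 10×13 = 157
  P2 (cap 21, load 16): A, D — cost 12×4 + 4×5 = 68
  Shipping 225, fixed 239 → total 464.
  Any other capacity-feasible assignment to {P1, P2} ships for at least 225.
Compare {P2, P3}: its best feasible assignment gives total 485.
Compare {P1, P3}: its best feasible assignment gives total 522.
Every other set of open sites that can feasibly serve all demand totals ≥ 485 even under its best assignment. Minimum: 464.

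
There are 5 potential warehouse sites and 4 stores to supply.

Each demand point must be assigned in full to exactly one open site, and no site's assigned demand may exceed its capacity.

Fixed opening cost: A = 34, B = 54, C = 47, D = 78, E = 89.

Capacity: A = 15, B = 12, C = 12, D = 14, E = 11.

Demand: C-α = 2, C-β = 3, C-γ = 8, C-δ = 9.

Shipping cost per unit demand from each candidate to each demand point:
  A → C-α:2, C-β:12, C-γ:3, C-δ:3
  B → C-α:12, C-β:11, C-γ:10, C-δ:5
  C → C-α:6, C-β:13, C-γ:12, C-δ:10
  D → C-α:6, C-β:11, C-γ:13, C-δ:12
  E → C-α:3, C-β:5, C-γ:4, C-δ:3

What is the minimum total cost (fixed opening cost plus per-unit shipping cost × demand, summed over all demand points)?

Open {A, B}; cheapest assignment that respects the capacities:
  A (cap 15, load 10): C-α, C-γ — cost 2×2 + 8×3 = 28
  B (cap 12, load 12): C-β, C-δ — cost 3×11 + 9×5 = 78
  Shipping 106, fixed 88 → total 194.
  Any other capacity-feasible assignment to {A, B} ships for at least 106.
Compare {A, E}: its best feasible assignment gives total 201.
Compare {A, C}: its best feasible assignment gives total 235.
Every other set of open sites that can feasibly serve all demand totals ≥ 201 even under its best assignment. Minimum: 194.

194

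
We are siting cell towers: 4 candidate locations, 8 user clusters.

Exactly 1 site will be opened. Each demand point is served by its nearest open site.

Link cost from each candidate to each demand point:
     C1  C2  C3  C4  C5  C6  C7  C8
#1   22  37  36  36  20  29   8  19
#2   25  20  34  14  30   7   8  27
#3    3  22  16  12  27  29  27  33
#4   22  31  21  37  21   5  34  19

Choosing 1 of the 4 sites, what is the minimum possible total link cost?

165

Open {#2}.
  C1→#2 25, C2→#2 20, C3→#2 34, C4→#2 14, C5→#2 30, C6→#2 7, C7→#2 8, C8→#2 27  ⇒ total 165.
Compare {#3}: total 169.
Compare {#4}: total 190.
No size-1 selection does better; minimum is 165.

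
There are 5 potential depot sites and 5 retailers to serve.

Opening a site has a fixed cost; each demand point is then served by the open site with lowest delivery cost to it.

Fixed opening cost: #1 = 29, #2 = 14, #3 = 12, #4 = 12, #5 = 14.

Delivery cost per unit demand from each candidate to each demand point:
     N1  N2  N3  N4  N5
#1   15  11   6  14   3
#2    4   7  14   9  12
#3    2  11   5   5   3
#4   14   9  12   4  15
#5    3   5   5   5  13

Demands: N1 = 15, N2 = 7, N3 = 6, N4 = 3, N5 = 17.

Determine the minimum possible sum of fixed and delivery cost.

Open {#3, #5}: assign each demand point to its cheapest open site.
  N1→#3 15×2=30, N2→#5 7×5=35, N3→#3 6×5=30, N4→#3 3×5=15, N5→#3 17×3=51
  delivery cost 161, fixed 26 → total 187.
Compare {#3, #4, #5}: delivery cost 158 + fixed 38 = 196.
Compare {#2, #3}: delivery cost 175 + fixed 26 = 201.
Compare {#2, #3, #5}: delivery cost 161 + fixed 40 = 201.
All other subsets cost ≥ 196. Minimum total cost: 187.

187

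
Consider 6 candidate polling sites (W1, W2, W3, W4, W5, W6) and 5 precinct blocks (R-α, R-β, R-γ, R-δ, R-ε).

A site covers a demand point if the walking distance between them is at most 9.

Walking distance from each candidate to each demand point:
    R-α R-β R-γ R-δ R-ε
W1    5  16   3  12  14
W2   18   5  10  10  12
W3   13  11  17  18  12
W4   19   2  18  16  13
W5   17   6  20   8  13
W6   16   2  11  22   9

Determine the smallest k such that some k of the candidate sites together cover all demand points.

3

Coverage sets (demand points within 9 of each site):
  W1: {R-α, R-γ}
  W2: {R-β}
  W3: {}
  W4: {R-β}
  W5: {R-β, R-δ}
  W6: {R-β, R-ε}
No 2 sites suffice: every size-2 union leaves at least one demand point uncovered.
But {W1, W5, W6} covers everything, so the minimum is 3.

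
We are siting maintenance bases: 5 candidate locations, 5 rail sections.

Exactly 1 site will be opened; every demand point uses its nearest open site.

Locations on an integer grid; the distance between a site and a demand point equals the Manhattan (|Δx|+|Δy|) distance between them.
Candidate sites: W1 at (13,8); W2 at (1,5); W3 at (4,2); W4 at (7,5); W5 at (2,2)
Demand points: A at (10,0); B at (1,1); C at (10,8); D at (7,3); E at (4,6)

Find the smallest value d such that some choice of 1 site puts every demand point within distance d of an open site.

Open {W4}.
  Farthest demand point is B at distance 10 (to W4); all others are ≤ 10.
With {W3} the worst case is 12.
With {W2} the worst case is 14.
No size-1 selection achieves below 10.

10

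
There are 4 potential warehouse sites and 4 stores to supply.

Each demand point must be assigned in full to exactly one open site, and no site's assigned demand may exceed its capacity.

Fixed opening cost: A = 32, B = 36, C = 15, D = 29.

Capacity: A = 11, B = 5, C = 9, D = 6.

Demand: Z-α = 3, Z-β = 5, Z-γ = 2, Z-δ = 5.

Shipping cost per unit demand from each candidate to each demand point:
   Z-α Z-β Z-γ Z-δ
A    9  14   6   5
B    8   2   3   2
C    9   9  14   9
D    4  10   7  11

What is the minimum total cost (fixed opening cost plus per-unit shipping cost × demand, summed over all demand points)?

142

Open {A, B}; cheapest assignment that respects the capacities:
  A (cap 11, load 10): Z-α, Z-γ, Z-δ — cost 3×9 + 2×6 + 5×5 = 64
  B (cap 5, load 5): Z-β — cost 5×2 = 10
  Shipping 74, fixed 68 → total 142.
  Any other capacity-feasible assignment to {A, B} ships for at least 74.
Compare {A, C}: its best feasible assignment gives total 156.
Compare {A, B, D}: its best feasible assignment gives total 156.
Every other set of open sites that can feasibly serve all demand totals ≥ 156 even under its best assignment. Minimum: 142.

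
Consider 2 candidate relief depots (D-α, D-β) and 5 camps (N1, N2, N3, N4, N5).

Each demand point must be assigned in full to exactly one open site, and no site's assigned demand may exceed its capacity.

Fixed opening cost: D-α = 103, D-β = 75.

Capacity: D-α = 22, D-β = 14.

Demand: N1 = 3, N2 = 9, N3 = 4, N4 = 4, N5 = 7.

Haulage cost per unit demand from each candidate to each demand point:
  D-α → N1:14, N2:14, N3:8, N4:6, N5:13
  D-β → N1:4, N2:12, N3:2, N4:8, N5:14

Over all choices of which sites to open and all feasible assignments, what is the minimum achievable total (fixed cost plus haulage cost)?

Open {D-α, D-β}; cheapest assignment that respects the capacities:
  D-α (cap 22, load 20): N2, N4, N5 — cost 9×14 + 4×6 + 7×13 = 241
  D-β (cap 14, load 7): N1, N3 — cost 3×4 + 4×2 = 20
  Shipping 261, fixed 178 → total 439.
  Any other capacity-feasible assignment to {D-α, D-β} ships for at least 261.
Total demand is 27 and no other set of sites has combined capacity ≥ 27, so {D-α, D-β} is the only feasible choice of open sites. Minimum: 439.

439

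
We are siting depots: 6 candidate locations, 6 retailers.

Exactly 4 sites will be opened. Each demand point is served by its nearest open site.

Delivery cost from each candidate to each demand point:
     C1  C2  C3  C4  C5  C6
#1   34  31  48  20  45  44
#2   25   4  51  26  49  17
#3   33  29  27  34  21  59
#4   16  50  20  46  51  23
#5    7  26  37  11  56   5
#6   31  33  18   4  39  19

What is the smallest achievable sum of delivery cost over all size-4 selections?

Open {#2, #3, #5, #6}.
  C1→#5 7, C2→#2 4, C3→#6 18, C4→#6 4, C5→#3 21, C6→#5 5  ⇒ total 59.
Compare {#2, #3, #4, #5}: total 68.
Compare {#1, #2, #3, #5}: total 75.
No size-4 selection does better; minimum is 59.

59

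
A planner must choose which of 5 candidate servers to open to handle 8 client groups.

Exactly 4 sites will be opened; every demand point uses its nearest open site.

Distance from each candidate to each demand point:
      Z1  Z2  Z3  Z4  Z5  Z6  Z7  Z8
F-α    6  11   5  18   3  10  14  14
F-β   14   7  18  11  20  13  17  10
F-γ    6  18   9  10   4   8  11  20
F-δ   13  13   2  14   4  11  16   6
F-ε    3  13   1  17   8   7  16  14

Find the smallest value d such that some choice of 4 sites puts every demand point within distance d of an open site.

Open {F-α, F-β, F-γ, F-δ}.
  Farthest demand point is Z7 at distance 11 (to F-γ); all others are ≤ 11.
With {F-α, F-β, F-γ, F-ε} the worst case is 11.
With {F-α, F-γ, F-δ, F-ε} the worst case is 11.
No size-4 selection achieves below 11.

11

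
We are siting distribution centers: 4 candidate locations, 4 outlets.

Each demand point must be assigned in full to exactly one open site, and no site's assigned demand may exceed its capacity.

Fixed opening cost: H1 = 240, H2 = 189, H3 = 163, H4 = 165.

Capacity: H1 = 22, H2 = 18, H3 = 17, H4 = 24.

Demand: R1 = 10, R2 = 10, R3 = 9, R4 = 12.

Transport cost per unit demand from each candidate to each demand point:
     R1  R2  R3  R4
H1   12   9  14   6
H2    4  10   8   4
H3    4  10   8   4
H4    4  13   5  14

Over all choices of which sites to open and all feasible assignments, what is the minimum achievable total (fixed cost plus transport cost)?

652

Open {H1, H4}; cheapest assignment that respects the capacities:
  H1 (cap 22, load 22): R2, R4 — cost 10×9 + 12×6 = 162
  H4 (cap 24, load 19): R1, R3 — cost 10×4 + 9×5 = 85
  Shipping 247, fixed 405 → total 652.
  Any other capacity-feasible assignment to {H1, H4} ships for at least 247.
Compare {H2, H3, H4}: its best feasible assignment gives total 750.
Compare {H1, H3, H4}: its best feasible assignment gives total 791.
Every other set of open sites that can feasibly serve all demand totals ≥ 750 even under its best assignment. Minimum: 652.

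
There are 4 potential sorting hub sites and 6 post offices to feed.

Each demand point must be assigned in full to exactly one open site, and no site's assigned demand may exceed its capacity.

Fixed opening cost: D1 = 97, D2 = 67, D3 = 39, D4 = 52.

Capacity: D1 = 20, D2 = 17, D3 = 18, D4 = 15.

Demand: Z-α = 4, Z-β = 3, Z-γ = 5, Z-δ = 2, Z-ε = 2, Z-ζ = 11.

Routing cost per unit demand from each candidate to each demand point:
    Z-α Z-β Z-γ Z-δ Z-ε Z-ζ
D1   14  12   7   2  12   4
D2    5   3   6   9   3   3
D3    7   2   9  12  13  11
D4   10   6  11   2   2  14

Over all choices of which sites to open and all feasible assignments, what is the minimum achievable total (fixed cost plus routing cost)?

240

Open {D2, D3}; cheapest assignment that respects the capacities:
  D2 (cap 17, load 17): Z-α, Z-ε, Z-ζ — cost 4×5 + 2×3 + 11×3 = 59
  D3 (cap 18, load 10): Z-β, Z-γ, Z-δ — cost 3×2 + 5×9 + 2×12 = 75
  Shipping 134, fixed 106 → total 240.
  Any other capacity-feasible assignment to {D2, D3} ships for at least 134.
Compare {D2, D4}: its best feasible assignment gives total 248.
Compare {D2, D3, D4}: its best feasible assignment gives total 263.
Every other set of open sites that can feasibly serve all demand totals ≥ 248 even under its best assignment. Minimum: 240.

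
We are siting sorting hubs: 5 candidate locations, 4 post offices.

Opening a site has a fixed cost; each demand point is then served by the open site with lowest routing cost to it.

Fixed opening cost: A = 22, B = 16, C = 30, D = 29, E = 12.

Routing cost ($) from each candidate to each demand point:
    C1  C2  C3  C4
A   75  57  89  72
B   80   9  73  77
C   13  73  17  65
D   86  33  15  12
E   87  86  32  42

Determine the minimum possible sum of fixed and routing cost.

124

Open {B, C, D}: assign each demand point to its cheapest open site.
  C1→C 13, C2→B 9, C3→D 15, C4→D 12
  routing cost 49, fixed 75 → total 124.
Compare {C, D}: routing cost 73 + fixed 59 = 132.
Compare {B, C, D, E}: routing cost 49 + fixed 87 = 136.
Compare {B, C, E}: routing cost 81 + fixed 58 = 139.
All other subsets cost ≥ 132. Minimum total cost: 124.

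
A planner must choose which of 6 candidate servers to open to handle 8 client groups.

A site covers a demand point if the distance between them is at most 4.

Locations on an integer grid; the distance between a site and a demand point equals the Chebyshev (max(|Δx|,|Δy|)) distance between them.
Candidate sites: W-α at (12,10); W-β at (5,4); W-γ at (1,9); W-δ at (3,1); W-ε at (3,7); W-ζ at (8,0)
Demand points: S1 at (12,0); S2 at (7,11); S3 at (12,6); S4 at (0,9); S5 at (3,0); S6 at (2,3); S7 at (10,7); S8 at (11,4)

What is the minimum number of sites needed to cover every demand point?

Coverage sets (demand points within 4 of each site):
  W-α: {S3, S7}
  W-β: {S5, S6}
  W-γ: {S4}
  W-δ: {S5, S6}
  W-ε: {S2, S4, S6}
  W-ζ: {S1, S8}
No 3 sites suffice: every size-3 union leaves at least one demand point uncovered.
But {W-α, W-β, W-ε, W-ζ} covers everything, so the minimum is 4.

4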